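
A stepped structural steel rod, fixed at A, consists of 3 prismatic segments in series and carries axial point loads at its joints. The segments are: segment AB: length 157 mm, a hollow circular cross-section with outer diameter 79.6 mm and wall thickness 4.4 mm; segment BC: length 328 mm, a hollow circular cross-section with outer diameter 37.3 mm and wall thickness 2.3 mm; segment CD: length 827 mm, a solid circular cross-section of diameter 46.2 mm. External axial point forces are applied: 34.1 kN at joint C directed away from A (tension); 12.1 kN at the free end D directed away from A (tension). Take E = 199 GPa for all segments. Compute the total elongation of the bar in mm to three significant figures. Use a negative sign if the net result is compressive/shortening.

0.366 mm

Internal axial forces (sectioning from the free end, tension +): N_CD = 12.1 kN, N_BC = 46.2 kN, N_AB = 46.2 kN.
A_AB = 1039 mm².
A_BC = 252.9 mm².
A_CD = 1676 mm².
δ_AB = 46200·157/(1039·199000) = 0.03506 mm
δ_BC = 46200·328/(252.9·199000) = 0.3011 mm
δ_CD = 12100·827/(1676·199000) = 0.03 mm
δ = Σδ_i = 0.3662 mm.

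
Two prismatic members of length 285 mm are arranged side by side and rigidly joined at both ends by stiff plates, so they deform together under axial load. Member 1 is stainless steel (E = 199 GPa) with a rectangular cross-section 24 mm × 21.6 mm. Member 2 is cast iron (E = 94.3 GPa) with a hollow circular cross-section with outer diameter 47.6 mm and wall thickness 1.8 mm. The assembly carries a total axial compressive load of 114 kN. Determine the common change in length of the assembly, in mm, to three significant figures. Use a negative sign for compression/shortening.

A_1 = 518.4 mm².
A_2 = 259 mm².
Equal strain + equilibrium ⇒ each member carries load in proportion to AE: A₁E₁ = 103200000 N, A₂E₂ = 24420000 N, ΣAE = 127600000 N.
δ = PL/ΣAE = -114000·285/127600000 = -0.2547 mm.

-0.255 mm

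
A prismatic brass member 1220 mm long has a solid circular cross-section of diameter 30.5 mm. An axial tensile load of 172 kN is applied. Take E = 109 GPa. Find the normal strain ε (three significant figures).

0.00216

A = 730.6 mm².
σ = N/A = 235.4 MPa; ε = σ/E = 235.4/109000 = 2.160e-03.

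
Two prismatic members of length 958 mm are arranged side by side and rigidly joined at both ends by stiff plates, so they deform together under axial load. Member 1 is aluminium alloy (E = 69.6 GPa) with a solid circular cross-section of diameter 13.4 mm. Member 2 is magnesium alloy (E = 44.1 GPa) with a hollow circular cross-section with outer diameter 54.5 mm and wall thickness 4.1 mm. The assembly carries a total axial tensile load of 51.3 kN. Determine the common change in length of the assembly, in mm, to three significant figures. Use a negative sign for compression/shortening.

1.28 mm

A_1 = 141 mm².
A_2 = 649.2 mm².
Equal strain + equilibrium ⇒ each member carries load in proportion to AE: A₁E₁ = 9815000 N, A₂E₂ = 28630000 N, ΣAE = 38440000 N.
δ = PL/ΣAE = 51300·958/38440000 = 1.278 mm.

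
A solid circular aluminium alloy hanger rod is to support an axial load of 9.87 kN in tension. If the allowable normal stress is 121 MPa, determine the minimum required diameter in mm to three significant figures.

10.2 mm

Required area A ≥ P/σ_allow = 9870/121 = 81.57 mm².
For a solid circular section, d ≥ √(4A/π) = 10.19 mm.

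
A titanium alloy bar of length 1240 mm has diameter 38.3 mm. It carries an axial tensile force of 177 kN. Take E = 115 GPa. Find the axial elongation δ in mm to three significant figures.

1.66 mm

A = 1152 mm².
δ_mech = NL/(AE) = 177000·1240/(1152·115000) = 1.657 mm.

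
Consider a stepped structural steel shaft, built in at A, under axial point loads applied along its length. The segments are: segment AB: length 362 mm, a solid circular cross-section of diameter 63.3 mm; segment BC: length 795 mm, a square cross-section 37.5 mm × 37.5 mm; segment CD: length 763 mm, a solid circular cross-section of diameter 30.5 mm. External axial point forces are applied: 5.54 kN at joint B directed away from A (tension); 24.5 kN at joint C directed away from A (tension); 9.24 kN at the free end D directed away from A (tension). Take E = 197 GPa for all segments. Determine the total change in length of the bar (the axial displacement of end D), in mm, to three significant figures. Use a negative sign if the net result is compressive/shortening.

0.169 mm

Internal axial forces (sectioning from the free end, tension +): N_CD = 9.24 kN, N_BC = 33.74 kN, N_AB = 39.28 kN.
A_AB = 3147 mm².
A_BC = 1406 mm².
A_CD = 730.6 mm².
δ_AB = 39280·362/(3147·197000) = 0.02294 mm
δ_BC = 33740·795/(1406·197000) = 0.09682 mm
δ_CD = 9240·763/(730.6·197000) = 0.04898 mm
δ = Σδ_i = 0.1687 mm.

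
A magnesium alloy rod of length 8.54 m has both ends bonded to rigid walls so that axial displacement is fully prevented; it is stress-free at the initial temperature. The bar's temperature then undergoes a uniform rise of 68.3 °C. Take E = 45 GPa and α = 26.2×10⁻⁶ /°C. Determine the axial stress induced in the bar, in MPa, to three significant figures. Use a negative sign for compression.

-80.5 MPa

Free thermal expansion αLΔT = 26.2e-6 · 8540 · 68.3 = 15.28 mm.
The walls impose strain ε = −(15.28)/8540 = -1.7895e-03; σ = Eε = 45000 · -1.7895e-03 = -80.53 MPa.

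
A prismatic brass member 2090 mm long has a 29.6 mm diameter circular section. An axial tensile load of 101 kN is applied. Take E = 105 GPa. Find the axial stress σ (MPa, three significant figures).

A = 688.1 mm².
σ = N/A = 101000/688.1 = 146.8 MPa.

147 MPa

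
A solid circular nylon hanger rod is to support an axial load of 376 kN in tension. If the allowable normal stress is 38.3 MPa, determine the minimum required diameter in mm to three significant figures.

Required area A ≥ P/σ_allow = 376000/38.3 = 9817 mm².
For a solid circular section, d ≥ √(4A/π) = 111.8 mm.

112 mm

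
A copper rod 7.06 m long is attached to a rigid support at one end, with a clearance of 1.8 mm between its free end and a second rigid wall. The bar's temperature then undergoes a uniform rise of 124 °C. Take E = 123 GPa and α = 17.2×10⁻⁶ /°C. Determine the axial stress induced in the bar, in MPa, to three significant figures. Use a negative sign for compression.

Free thermal expansion αLΔT = 17.2e-6 · 7060 · 124 = 15.06 mm.
The walls engage after the gap closes; constrained expansion = 15.06 − 1.8 = 13.26 mm.
The walls impose strain ε = −(13.26)/7060 = -1.8778e-03; σ = Eε = 123000 · -1.8778e-03 = -231 MPa.

-231 MPa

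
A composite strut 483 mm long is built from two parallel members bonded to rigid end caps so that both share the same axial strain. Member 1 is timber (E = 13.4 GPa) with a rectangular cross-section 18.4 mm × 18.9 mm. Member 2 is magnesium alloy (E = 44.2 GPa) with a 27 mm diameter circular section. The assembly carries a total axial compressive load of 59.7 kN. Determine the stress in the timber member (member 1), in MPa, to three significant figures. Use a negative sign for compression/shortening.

A_1 = 347.8 mm².
A_2 = 572.6 mm².
Equal strain + equilibrium ⇒ each member carries load in proportion to AE: A₁E₁ = 4660000 N, A₂E₂ = 25310000 N, ΣAE = 29970000 N.
σ₁ = P·E₁/ΣAE = -59700·13400/29970000 = -26.7 MPa.

-26.7 MPa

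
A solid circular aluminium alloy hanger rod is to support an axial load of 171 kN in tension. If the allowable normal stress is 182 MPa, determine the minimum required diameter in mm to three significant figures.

34.6 mm

Required area A ≥ P/σ_allow = 171000/182 = 939.6 mm².
For a solid circular section, d ≥ √(4A/π) = 34.59 mm.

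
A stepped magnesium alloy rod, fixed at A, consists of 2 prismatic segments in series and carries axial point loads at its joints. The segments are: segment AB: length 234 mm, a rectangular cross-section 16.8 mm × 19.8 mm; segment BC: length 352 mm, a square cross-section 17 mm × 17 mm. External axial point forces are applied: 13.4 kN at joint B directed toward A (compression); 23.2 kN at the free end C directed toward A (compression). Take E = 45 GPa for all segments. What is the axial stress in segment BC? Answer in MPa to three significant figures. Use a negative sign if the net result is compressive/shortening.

-80.3 MPa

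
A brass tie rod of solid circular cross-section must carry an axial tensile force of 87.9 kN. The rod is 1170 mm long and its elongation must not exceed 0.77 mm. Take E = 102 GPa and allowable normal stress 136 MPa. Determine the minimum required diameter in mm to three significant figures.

Required area A ≥ P/σ_allow = 87900/136 = 646.3 mm².
For a solid circular section, d ≥ √(4A/π) = 28.69 mm.
Elongation limit: A ≥ PL/(Eδ_allow) = 87900·1170/(102000·0.77) = 1309 mm² ⇒ d ≥ 40.83 mm.
The elongation limit governs.

40.8 mm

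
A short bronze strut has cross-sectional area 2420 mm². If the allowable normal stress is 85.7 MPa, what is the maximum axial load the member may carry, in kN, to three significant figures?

P_max = σ_allow · A = 85.7 · 2420 = 207400 N = 207.4 kN.

207 kN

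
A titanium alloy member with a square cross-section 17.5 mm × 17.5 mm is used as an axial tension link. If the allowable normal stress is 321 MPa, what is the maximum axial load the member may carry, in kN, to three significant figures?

98.3 kN

A = 306.2 mm².
P_max = σ_allow · A = 321 · 306.2 = 98310 N = 98.31 kN.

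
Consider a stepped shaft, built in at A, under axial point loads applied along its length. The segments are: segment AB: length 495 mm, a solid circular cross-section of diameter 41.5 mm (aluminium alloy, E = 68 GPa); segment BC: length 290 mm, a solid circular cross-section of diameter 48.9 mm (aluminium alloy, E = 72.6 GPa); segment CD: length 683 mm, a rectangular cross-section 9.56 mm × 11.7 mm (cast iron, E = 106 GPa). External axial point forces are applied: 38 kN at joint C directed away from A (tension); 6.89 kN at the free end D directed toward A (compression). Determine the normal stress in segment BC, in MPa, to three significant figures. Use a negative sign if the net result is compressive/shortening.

16.6 MPa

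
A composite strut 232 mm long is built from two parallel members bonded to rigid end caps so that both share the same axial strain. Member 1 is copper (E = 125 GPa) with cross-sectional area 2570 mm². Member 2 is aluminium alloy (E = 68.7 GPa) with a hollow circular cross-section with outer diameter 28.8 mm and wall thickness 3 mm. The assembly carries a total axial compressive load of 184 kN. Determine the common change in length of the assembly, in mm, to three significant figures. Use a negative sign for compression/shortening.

-0.126 mm

A_2 = 243.2 mm².
Equal strain + equilibrium ⇒ each member carries load in proportion to AE: A₁E₁ = 321200000 N, A₂E₂ = 16710000 N, ΣAE = 338000000 N.
δ = PL/ΣAE = -184000·232/338000000 = -0.1263 mm.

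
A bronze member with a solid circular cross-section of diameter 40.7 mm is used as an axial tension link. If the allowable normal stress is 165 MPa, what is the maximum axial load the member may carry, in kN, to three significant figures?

A = 1301 mm².
P_max = σ_allow · A = 165 · 1301 = 214700 N = 214.7 kN.

215 kN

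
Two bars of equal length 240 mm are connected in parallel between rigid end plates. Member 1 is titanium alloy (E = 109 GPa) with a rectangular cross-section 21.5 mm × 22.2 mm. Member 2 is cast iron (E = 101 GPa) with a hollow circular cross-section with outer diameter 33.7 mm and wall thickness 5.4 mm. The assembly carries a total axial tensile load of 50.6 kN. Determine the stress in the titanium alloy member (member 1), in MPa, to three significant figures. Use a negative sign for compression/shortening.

A_1 = 477.3 mm².
A_2 = 480.1 mm².
Equal strain + equilibrium ⇒ each member carries load in proportion to AE: A₁E₁ = 52030000 N, A₂E₂ = 48490000 N, ΣAE = 100500000 N.
σ₁ = P·E₁/ΣAE = 50600·109000/100500000 = 54.87 MPa.

54.9 MPa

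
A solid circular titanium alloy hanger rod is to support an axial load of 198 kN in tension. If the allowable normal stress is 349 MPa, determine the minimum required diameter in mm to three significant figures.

26.9 mm

Required area A ≥ P/σ_allow = 198000/349 = 567.3 mm².
For a solid circular section, d ≥ √(4A/π) = 26.88 mm.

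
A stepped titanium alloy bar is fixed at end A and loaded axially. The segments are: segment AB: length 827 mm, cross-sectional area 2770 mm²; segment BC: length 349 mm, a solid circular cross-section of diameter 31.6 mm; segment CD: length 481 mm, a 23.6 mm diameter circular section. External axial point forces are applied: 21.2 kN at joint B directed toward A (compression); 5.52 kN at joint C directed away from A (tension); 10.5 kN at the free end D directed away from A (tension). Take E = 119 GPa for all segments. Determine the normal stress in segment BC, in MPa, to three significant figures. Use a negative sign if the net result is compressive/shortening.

Internal axial forces (sectioning from the free end, tension +): N_CD = 10.5 kN, N_BC = 16.02 kN, N_AB = -5.18 kN.
A_BC = 784.3 mm².
σ_BC = N_BC/A_BC = 16020/784.3 = 20.43 MPa.

20.4 MPa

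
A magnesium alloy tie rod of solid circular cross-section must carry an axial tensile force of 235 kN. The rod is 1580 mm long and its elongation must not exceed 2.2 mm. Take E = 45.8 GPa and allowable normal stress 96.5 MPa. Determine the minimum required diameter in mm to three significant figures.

68.5 mm

Required area A ≥ P/σ_allow = 235000/96.5 = 2435 mm².
For a solid circular section, d ≥ √(4A/π) = 55.68 mm.
Elongation limit: A ≥ PL/(Eδ_allow) = 235000·1580/(45800·2.2) = 3685 mm² ⇒ d ≥ 68.5 mm.
The elongation limit governs.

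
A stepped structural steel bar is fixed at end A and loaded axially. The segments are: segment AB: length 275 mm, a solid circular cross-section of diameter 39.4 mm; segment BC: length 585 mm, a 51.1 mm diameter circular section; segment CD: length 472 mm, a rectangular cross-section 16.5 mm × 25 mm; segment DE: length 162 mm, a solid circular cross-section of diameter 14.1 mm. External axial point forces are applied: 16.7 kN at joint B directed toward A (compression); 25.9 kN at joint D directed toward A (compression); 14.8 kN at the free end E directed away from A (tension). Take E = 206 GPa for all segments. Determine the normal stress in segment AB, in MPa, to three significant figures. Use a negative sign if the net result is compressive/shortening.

Internal axial forces (sectioning from the free end, tension +): N_DE = 14.8 kN, N_CD = -11.1 kN, N_BC = -11.1 kN, N_AB = -27.8 kN.
A_AB = 1219 mm².
σ_AB = N_AB/A_AB = -27800/1219 = -22.8 MPa.

-22.8 MPa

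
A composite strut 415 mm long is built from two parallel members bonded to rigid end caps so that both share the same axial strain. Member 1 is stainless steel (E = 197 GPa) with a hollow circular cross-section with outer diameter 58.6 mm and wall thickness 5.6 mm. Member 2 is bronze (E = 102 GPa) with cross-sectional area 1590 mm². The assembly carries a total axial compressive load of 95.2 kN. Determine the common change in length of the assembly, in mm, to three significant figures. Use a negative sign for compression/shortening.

-0.114 mm

A_1 = 932.4 mm².
Equal strain + equilibrium ⇒ each member carries load in proportion to AE: A₁E₁ = 183700000 N, A₂E₂ = 162200000 N, ΣAE = 345900000 N.
δ = PL/ΣAE = -95200·415/345900000 = -0.1142 mm.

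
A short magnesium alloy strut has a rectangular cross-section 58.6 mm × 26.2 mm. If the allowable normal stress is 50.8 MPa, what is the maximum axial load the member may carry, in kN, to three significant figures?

A = 1535 mm².
P_max = σ_allow · A = 50.8 · 1535 = 77990 N = 77.99 kN.

78.0 kN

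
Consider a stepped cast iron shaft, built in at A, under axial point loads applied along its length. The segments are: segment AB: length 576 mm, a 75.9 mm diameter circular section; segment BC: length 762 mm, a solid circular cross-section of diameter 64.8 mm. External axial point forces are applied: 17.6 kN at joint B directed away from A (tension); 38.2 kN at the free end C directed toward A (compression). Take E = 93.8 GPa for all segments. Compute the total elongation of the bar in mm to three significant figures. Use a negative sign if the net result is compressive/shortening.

Internal axial forces (sectioning from the free end, tension +): N_BC = -38.2 kN, N_AB = -20.6 kN.
A_AB = 4525 mm².
A_BC = 3298 mm².
δ_AB = -20600·576/(4525·93800) = -0.02796 mm
δ_BC = -38200·762/(3298·93800) = -0.0941 mm
δ = Σδ_i = -0.1221 mm.

-0.122 mm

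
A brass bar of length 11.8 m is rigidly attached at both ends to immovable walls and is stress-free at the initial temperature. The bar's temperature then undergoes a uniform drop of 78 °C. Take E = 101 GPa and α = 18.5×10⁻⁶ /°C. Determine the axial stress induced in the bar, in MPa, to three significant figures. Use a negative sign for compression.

Free thermal expansion αLΔT = 18.5e-6 · 11800 · -78 = -17.03 mm.
The walls impose strain ε = −(-17.03)/11800 = 1.4430e-03; σ = Eε = 101000 · 1.4430e-03 = 145.7 MPa.

146 MPa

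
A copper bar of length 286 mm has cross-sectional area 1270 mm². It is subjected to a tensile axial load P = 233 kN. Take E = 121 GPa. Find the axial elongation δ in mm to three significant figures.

0.434 mm

δ_mech = NL/(AE) = 233000·286/(1270·121000) = 0.4336 mm.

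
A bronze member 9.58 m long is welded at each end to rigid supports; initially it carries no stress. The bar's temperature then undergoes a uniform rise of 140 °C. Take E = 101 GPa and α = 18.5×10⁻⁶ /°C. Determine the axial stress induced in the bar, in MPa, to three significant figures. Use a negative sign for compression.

Free thermal expansion αLΔT = 18.5e-6 · 9580 · 140 = 24.81 mm.
The walls impose strain ε = −(24.81)/9580 = -2.5900e-03; σ = Eε = 101000 · -2.5900e-03 = -261.6 MPa.

-262 MPa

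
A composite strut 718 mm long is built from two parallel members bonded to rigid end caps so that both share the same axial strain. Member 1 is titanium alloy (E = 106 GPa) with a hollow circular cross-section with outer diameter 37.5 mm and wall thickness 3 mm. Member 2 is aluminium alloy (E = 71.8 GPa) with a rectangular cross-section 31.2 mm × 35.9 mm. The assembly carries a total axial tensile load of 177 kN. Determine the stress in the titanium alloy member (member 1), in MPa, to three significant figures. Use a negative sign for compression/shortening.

163 MPa

A_1 = 325.2 mm².
A_2 = 1120 mm².
Equal strain + equilibrium ⇒ each member carries load in proportion to AE: A₁E₁ = 34470000 N, A₂E₂ = 80420000 N, ΣAE = 114900000 N.
σ₁ = P·E₁/ΣAE = 177000·106000/114900000 = 163.3 MPa.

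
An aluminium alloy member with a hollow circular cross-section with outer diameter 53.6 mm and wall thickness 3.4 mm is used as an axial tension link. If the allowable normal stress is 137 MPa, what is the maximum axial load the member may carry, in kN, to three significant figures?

A = 536.2 mm².
P_max = σ_allow · A = 137 · 536.2 = 73460 N = 73.46 kN.

73.5 kN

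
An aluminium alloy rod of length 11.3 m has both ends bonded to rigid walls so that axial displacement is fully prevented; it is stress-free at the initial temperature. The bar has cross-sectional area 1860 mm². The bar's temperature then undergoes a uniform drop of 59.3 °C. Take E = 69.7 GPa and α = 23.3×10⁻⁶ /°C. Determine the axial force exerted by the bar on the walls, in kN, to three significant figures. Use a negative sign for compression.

Free thermal expansion αLΔT = 23.3e-6 · 11300 · -59.3 = -15.61 mm.
The walls impose strain ε = −(-15.61)/11300 = 1.3817e-03; σ = Eε = 69700 · 1.3817e-03 = 96.3 MPa.
Wall reaction R = σ·A = 96.3·1860 = 179100 N = 179.1 kN.

179 kN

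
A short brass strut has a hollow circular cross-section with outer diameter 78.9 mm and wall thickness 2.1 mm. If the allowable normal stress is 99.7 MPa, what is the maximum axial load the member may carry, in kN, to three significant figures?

50.5 kN

A = 506.7 mm².
P_max = σ_allow · A = 99.7 · 506.7 = 50520 N = 50.52 kN.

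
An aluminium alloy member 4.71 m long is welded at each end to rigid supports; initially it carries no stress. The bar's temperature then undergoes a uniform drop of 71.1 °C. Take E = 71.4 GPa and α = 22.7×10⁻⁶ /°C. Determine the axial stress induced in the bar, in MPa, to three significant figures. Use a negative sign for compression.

115 MPa

Free thermal expansion αLΔT = 22.7e-6 · 4710 · -71.1 = -7.602 mm.
The walls impose strain ε = −(-7.602)/4710 = 1.6140e-03; σ = Eε = 71400 · 1.6140e-03 = 115.2 MPa.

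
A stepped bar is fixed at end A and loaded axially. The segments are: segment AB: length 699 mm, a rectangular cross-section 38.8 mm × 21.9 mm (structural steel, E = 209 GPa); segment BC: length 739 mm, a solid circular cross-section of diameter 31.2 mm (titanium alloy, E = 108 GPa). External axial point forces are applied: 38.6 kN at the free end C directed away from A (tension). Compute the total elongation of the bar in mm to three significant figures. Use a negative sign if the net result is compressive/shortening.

0.497 mm

Internal axial forces (sectioning from the free end, tension +): N_BC = 38.6 kN, N_AB = 38.6 kN.
A_AB = 849.7 mm².
A_BC = 764.5 mm².
δ_AB = 38600·699/(849.7·209000) = 0.1519 mm
δ_BC = 38600·739/(764.5·108000) = 0.3455 mm
δ = Σδ_i = 0.4974 mm.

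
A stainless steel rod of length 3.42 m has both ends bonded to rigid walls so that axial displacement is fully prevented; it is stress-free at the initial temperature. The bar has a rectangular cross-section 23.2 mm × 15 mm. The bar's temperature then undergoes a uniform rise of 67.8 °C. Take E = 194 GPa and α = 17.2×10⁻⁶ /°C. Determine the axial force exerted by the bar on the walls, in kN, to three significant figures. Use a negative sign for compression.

-78.7 kN

Free thermal expansion αLΔT = 17.2e-6 · 3420 · 67.8 = 3.988 mm.
The walls impose strain ε = −(3.988)/3420 = -1.1662e-03; σ = Eε = 194000 · -1.1662e-03 = -226.2 MPa.
Wall reaction R = σ·A = -226.2·348 = -78730 N = -78.73 kN.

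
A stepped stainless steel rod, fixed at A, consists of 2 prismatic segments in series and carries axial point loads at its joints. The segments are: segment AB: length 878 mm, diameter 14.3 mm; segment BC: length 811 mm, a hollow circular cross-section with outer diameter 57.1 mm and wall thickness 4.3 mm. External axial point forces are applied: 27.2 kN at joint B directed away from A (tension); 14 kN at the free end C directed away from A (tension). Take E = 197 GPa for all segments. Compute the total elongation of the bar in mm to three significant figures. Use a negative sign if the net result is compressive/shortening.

1.22 mm

Internal axial forces (sectioning from the free end, tension +): N_BC = 14 kN, N_AB = 41.2 kN.
A_AB = 160.6 mm².
A_BC = 713.3 mm².
δ_AB = 41200·878/(160.6·197000) = 1.143 mm
δ_BC = 14000·811/(713.3·197000) = 0.0808 mm
δ = Σδ_i = 1.224 mm.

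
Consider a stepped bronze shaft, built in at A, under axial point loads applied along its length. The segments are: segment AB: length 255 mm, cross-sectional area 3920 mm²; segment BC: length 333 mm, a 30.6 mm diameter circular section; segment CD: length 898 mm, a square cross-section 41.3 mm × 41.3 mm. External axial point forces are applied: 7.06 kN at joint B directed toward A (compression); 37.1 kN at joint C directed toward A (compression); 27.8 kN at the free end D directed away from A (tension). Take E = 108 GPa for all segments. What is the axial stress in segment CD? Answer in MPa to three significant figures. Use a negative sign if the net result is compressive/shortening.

16.3 MPa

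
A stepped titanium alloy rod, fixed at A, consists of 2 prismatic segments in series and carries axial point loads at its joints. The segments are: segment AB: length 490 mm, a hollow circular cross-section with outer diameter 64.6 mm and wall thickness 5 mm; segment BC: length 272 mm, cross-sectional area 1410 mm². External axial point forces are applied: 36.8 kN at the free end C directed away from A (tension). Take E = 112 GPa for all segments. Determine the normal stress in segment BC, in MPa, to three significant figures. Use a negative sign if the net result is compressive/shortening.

26.1 MPa

Internal axial forces (sectioning from the free end, tension +): N_BC = 36.8 kN, N_AB = 36.8 kN.
σ_BC = N_BC/A_BC = 36800/1410 = 26.1 MPa.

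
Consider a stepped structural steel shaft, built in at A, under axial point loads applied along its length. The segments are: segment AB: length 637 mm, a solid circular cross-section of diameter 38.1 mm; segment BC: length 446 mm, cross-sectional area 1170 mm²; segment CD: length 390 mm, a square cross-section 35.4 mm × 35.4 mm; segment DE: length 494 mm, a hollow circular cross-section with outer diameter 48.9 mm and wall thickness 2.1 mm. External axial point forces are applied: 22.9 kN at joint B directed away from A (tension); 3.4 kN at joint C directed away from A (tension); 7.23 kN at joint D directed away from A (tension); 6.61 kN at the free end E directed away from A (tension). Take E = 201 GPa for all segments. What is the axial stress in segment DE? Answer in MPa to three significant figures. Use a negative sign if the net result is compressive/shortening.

Internal axial forces (sectioning from the free end, tension +): N_DE = 6.61 kN, N_CD = 13.84 kN, N_BC = 17.24 kN, N_AB = 40.14 kN.
A_DE = 308.8 mm².
σ_DE = N_DE/A_DE = 6610/308.8 = 21.41 MPa.

21.4 MPa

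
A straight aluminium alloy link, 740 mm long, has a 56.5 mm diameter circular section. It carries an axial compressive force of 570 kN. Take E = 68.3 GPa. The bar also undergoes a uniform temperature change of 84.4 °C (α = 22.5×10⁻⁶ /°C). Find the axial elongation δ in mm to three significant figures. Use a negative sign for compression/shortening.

-1.06 mm

A = 2507 mm².
δ_mech = NL/(AE) = -570000·740/(2507·68300) = -2.463 mm.
δ_thermal = αLΔT = 22.5e-6·740·84.4 = 1.405 mm.
δ = δ_mech + δ_thermal = -1.058 mm.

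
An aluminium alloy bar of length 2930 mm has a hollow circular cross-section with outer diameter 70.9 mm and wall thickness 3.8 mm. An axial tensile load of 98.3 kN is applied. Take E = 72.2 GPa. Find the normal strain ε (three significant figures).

A = 801 mm².
σ = N/A = 122.7 MPa; ε = σ/E = 122.7/72200 = 1.700e-03.

0.00170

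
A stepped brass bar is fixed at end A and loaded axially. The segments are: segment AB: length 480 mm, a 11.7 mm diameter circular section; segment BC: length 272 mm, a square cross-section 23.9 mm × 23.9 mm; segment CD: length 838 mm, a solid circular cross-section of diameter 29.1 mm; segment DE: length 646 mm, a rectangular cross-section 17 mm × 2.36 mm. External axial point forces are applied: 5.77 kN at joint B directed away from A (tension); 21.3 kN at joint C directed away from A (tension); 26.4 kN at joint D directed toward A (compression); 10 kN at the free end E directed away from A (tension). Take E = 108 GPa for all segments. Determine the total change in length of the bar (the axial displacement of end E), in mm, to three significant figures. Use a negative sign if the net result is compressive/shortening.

1.76 mm

Internal axial forces (sectioning from the free end, tension +): N_DE = 10 kN, N_CD = -16.4 kN, N_BC = 4.9 kN, N_AB = 10.67 kN.
A_AB = 107.5 mm².
A_BC = 571.2 mm².
A_CD = 665.1 mm².
A_DE = 40.12 mm².
δ_AB = 10670·480/(107.5·108000) = 0.4411 mm
δ_BC = 4900·272/(571.2·108000) = 0.0216 mm
δ_CD = -16400·838/(665.1·108000) = -0.1913 mm
δ_DE = 10000·646/(40.12·108000) = 1.491 mm
δ = Σδ_i = 1.762 mm.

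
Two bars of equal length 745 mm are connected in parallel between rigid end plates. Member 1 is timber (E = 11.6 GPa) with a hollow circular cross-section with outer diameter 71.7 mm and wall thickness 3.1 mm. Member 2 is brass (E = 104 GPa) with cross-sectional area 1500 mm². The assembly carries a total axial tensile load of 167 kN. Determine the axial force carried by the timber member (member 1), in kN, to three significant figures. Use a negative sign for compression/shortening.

7.90 kN

A_1 = 668.1 mm².
Equal strain + equilibrium ⇒ each member carries load in proportion to AE: A₁E₁ = 7750000 N, A₂E₂ = 156000000 N, ΣAE = 163700000 N.
F₁ = P·A₁E₁/ΣAE = 167000·7750000/163700000 = 7904 N.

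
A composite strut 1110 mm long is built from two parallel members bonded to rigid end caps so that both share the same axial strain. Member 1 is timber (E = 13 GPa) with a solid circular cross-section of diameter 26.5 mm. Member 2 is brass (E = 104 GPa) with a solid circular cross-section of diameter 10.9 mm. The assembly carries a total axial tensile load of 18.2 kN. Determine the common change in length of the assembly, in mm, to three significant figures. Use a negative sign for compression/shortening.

1.20 mm

A_1 = 551.5 mm².
A_2 = 93.31 mm².
Equal strain + equilibrium ⇒ each member carries load in proportion to AE: A₁E₁ = 7170000 N, A₂E₂ = 9705000 N, ΣAE = 16870000 N.
δ = PL/ΣAE = 18200·1110/16870000 = 1.197 mm.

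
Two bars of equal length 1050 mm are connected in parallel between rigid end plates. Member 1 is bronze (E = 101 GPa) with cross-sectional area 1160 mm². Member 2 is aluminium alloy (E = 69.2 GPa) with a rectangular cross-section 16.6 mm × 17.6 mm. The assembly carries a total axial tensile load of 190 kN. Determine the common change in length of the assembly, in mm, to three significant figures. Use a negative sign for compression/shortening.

1.45 mm

A_2 = 292.2 mm².
Equal strain + equilibrium ⇒ each member carries load in proportion to AE: A₁E₁ = 117200000 N, A₂E₂ = 20220000 N, ΣAE = 137400000 N.
δ = PL/ΣAE = 190000·1050/137400000 = 1.452 mm.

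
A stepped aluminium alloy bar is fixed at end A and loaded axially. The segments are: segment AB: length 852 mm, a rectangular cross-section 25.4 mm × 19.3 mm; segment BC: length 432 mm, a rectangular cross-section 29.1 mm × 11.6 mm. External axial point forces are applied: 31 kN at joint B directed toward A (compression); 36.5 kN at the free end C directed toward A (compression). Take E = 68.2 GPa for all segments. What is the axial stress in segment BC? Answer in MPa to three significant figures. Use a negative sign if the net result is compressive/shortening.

Internal axial forces (sectioning from the free end, tension +): N_BC = -36.5 kN, N_AB = -67.5 kN.
A_BC = 337.6 mm².
σ_BC = N_BC/A_BC = -36500/337.6 = -108.1 MPa.

-108 MPa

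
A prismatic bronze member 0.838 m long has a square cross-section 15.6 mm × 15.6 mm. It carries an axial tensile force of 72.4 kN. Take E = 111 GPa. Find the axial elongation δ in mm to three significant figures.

A = 243.4 mm².
δ_mech = NL/(AE) = 72400·838/(243.4·111000) = 2.246 mm.

2.25 mm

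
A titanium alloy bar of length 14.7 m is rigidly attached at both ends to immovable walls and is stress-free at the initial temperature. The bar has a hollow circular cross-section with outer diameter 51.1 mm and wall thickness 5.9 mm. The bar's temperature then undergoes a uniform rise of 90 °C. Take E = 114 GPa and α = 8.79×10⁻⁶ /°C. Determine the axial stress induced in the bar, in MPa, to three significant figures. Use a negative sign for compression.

-90.2 MPa

Free thermal expansion αLΔT = 8.79e-6 · 14700 · 90 = 11.63 mm.
The walls impose strain ε = −(11.63)/14700 = -7.9110e-04; σ = Eε = 114000 · -7.9110e-04 = -90.19 MPa.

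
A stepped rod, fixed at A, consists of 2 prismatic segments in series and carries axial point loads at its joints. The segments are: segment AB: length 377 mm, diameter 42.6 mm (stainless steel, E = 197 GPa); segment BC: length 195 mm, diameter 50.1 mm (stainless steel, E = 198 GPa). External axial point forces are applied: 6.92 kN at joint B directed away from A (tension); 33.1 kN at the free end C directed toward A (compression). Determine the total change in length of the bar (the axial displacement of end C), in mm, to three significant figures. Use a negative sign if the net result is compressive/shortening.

-0.0517 mm

Internal axial forces (sectioning from the free end, tension +): N_BC = -33.1 kN, N_AB = -26.18 kN.
A_AB = 1425 mm².
A_BC = 1971 mm².
δ_AB = -26180·377/(1425·197000) = -0.03515 mm
δ_BC = -33100·195/(1971·198000) = -0.01654 mm
δ = Σδ_i = -0.05169 mm.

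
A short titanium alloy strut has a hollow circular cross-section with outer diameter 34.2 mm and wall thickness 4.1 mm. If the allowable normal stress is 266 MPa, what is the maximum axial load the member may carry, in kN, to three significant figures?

A = 387.7 mm².
P_max = σ_allow · A = 266 · 387.7 = 103100 N = 103.1 kN.

103 kN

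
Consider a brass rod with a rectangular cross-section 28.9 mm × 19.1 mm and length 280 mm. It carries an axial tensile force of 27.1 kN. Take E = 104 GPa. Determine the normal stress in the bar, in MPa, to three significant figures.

A = 552 mm².
σ = N/A = 27100/552 = 49.1 MPa.

49.1 MPa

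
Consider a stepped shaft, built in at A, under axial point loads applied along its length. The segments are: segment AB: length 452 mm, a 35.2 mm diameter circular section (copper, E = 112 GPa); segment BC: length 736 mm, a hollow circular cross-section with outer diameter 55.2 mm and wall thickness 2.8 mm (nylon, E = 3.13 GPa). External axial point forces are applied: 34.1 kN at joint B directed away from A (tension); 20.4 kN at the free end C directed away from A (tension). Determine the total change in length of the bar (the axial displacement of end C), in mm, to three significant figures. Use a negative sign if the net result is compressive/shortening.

10.6 mm

Internal axial forces (sectioning from the free end, tension +): N_BC = 20.4 kN, N_AB = 54.5 kN.
A_AB = 973.1 mm².
A_BC = 460.9 mm².
δ_AB = 54500·452/(973.1·112000) = 0.226 mm
δ_BC = 20400·736/(460.9·3130) = 10.41 mm
δ = Σδ_i = 10.63 mm.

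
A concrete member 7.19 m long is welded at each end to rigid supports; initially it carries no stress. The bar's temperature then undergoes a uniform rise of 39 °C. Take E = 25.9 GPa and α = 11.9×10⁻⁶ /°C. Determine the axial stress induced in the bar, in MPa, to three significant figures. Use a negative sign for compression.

Free thermal expansion αLΔT = 11.9e-6 · 7190 · 39 = 3.337 mm.
The walls impose strain ε = −(3.337)/7190 = -4.6410e-04; σ = Eε = 25900 · -4.6410e-04 = -12.02 MPa.

-12.0 MPa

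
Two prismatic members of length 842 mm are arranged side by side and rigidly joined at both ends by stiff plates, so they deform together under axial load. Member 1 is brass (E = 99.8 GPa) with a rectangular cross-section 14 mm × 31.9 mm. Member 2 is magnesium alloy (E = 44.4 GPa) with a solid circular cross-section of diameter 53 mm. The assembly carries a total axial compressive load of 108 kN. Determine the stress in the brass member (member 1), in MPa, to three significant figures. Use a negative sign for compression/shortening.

-75.6 MPa

A_1 = 446.6 mm².
A_2 = 2206 mm².
Equal strain + equilibrium ⇒ each member carries load in proportion to AE: A₁E₁ = 44570000 N, A₂E₂ = 97950000 N, ΣAE = 142500000 N.
σ₁ = P·E₁/ΣAE = -108000·99800/142500000 = -75.62 MPa.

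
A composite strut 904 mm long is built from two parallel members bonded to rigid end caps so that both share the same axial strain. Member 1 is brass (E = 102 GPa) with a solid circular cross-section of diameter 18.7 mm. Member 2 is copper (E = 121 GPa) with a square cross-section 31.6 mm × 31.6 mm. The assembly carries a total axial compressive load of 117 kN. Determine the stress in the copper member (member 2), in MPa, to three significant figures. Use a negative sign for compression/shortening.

-95.1 MPa

A_1 = 274.6 mm².
A_2 = 998.6 mm².
Equal strain + equilibrium ⇒ each member carries load in proportion to AE: A₁E₁ = 28010000 N, A₂E₂ = 120800000 N, ΣAE = 148800000 N.
σ₂ = P·E₂/ΣAE = -117000·121000/148800000 = -95.12 MPa.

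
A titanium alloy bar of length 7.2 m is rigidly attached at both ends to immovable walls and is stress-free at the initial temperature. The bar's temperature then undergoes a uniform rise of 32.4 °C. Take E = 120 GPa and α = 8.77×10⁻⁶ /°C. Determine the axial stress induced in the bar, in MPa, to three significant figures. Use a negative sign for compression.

-34.1 MPa

Free thermal expansion αLΔT = 8.77e-6 · 7200 · 32.4 = 2.046 mm.
The walls impose strain ε = −(2.046)/7200 = -2.8415e-04; σ = Eε = 120000 · -2.8415e-04 = -34.1 MPa.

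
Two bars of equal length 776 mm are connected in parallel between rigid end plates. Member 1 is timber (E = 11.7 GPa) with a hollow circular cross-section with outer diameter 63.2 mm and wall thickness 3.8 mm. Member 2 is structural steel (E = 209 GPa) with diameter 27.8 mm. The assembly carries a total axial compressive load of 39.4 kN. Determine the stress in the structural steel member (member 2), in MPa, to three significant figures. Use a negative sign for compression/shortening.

-60.9 MPa

A_1 = 709.1 mm².
A_2 = 607 mm².
Equal strain + equilibrium ⇒ each member carries load in proportion to AE: A₁E₁ = 8297000 N, A₂E₂ = 126900000 N, ΣAE = 135200000 N.
σ₂ = P·E₂/ΣAE = -39400·209000/135200000 = -60.93 MPa.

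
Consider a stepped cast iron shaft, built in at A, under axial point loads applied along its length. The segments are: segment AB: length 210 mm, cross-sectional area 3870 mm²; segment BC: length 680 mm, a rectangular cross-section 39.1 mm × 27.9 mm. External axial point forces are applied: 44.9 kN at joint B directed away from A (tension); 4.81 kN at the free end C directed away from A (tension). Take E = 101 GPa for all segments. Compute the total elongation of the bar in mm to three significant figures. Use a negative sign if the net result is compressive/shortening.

Internal axial forces (sectioning from the free end, tension +): N_BC = 4.81 kN, N_AB = 49.71 kN.
A_BC = 1091 mm².
δ_AB = 49710·210/(3870·101000) = 0.02671 mm
δ_BC = 4810·680/(1091·101000) = 0.02969 mm
δ = Σδ_i = 0.05639 mm.

0.0564 mm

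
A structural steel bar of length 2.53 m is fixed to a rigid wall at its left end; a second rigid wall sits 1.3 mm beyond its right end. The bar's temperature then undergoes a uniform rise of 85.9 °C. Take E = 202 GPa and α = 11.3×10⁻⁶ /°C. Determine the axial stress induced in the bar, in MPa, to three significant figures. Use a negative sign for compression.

-92.3 MPa

Free thermal expansion αLΔT = 11.3e-6 · 2530 · 85.9 = 2.456 mm.
The walls engage after the gap closes; constrained expansion = 2.456 − 1.3 = 1.156 mm.
The walls impose strain ε = −(1.156)/2530 = -4.5684e-04; σ = Eε = 202000 · -4.5684e-04 = -92.28 MPa.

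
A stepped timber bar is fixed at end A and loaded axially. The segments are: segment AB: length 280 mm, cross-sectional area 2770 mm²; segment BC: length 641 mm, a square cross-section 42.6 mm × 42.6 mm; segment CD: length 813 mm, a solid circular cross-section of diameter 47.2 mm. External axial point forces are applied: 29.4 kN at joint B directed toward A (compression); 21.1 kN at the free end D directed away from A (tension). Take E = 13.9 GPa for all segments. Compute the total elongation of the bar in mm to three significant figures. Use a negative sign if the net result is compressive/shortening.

1.18 mm

Internal axial forces (sectioning from the free end, tension +): N_CD = 21.1 kN, N_BC = 21.1 kN, N_AB = -8.3 kN.
A_BC = 1815 mm².
A_CD = 1750 mm².
δ_AB = -8300·280/(2770·13900) = -0.06036 mm
δ_BC = 21100·641/(1815·13900) = 0.5362 mm
δ_CD = 21100·813/(1750·13900) = 0.7053 mm
δ = Σδ_i = 1.181 mm.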